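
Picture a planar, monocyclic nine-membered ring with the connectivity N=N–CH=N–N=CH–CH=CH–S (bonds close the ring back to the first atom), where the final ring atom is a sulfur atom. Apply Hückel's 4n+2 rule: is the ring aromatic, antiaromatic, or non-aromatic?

Aromatic

All ring atoms are sp² and supply a p orbital to the ring (each doubly-bonded ring atom is sp² with one p-orbital electron; each =N– nitrogen is pyridine-type (lone pair in the sp² plane, one electron in the p orbital); the sulfur donates one lone pair from its p orbital); the conjugation is uninterrupted.
π-electron count: 4 × 2 = 8 from the double-bond units + 2 from the S atom = 10.
Since 10 = 4·2 + 2, the ring meets the 4n+2 criterion.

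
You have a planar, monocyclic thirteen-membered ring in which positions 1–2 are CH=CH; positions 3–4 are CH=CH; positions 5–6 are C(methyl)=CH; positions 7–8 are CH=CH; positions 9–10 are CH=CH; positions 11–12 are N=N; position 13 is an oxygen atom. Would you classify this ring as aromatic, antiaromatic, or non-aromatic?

Aromatic

The p orbitals form a continuous loop: each doubly-bonded ring atom is sp² with one p-orbital electron; each sp² =N– keeps its lone pair in-plane and puts one electron into the π system; the oxygen donates one lone pair from its p orbital. The ring is fully conjugated.
Tallying contributions gives 6 × 2 = 12 from the double-bond units + 2 from the O atom = 14.
With 14 π electrons (n = 3), the Hückel 4n+2 condition holds.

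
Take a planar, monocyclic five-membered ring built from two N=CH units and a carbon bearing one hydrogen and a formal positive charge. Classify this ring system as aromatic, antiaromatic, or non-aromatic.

Antiaromatic

Check conjugation: each doubly-bonded ring atom is sp² with one p-orbital electron; each sp² =N– keeps its lone pair in-plane and puts one electron into the π system; the carbocation has an empty p orbital — every position has a p orbital, so the cyclic π system is continuous.
Counting π electrons: 2 × 2 = 4 from the double-bond units + 0 from the CH(+) atom = 4.
A 4n π count (4, n = 1) in a planar conjugated ring means antiaromatic.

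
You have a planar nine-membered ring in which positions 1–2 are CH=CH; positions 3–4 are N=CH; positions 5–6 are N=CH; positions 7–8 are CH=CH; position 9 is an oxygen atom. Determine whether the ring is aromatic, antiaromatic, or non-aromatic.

Check conjugation: the double-bond atoms are sp², each contributing one p electron; the doubly-bonded nitrogens are pyridine-type — their lone pairs lie in the ring plane, leaving one electron in the p orbital; the oxygen donates one lone pair from its p orbital — every position has a p orbital, so the cyclic π system is continuous.
Counting π electrons: 4 × 2 = 8 from the double-bond units + 2 from the O atom = 10.
With 10 π electrons (n = 2), the Hückel 4n+2 condition holds.

Aromatic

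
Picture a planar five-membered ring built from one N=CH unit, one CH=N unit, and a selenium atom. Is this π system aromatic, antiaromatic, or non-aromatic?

Every ring atom contributes a p orbital perpendicular to the ring (every atom in a ring double bond is sp² and brings one electron to the p orbital; each =N– nitrogen is pyridine-type (lone pair in the sp² plane, one electron in the p orbital); the selenium donates one lone pair from its p orbital), so the π system is cyclic and fully conjugated.
Tallying contributions gives 2 × 2 = 4 from the double-bond units + 2 from the Se atom = 6.
That gives a 4n+2 count (6, n = 1).

Aromatic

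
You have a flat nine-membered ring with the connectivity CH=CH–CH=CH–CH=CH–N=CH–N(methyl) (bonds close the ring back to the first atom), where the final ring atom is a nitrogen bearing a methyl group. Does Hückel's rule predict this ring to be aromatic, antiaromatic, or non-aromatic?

Aromatic

The p orbitals form a continuous loop: each doubly-bonded ring atom is sp² with one p-orbital electron; each =N– nitrogen is pyridine-type (lone pair in the sp² plane, one electron in the p orbital); the pyrrole-type nitrogen donates its lone pair from the p orbital. The ring is fully conjugated.
Counting π electrons: 4 × 2 = 8 from the double-bond units + 2 from the N(methyl) atom = 10.
That gives a 4n+2 count (10, n = 2).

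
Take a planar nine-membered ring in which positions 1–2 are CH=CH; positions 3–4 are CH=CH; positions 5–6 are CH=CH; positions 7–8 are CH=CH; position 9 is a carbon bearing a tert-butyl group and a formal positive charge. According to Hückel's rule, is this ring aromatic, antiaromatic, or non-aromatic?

Antiaromatic

The p orbitals form a continuous loop: the double-bond atoms are sp², each contributing one p electron; the carbocation has an empty p orbital. The ring is fully conjugated.
Tallying contributions gives 4 × 2 = 8 from the double-bond units + 0 from the C(tert-butyl)(+) atom = 8.
8 = 4(2); a planar, fully conjugated 4n system is antiaromatic.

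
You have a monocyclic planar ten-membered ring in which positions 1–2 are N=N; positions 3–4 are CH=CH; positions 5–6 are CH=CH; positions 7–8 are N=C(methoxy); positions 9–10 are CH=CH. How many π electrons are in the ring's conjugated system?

10

The p orbitals form a continuous loop: the double-bond atoms are sp², each contributing one p electron; the doubly-bonded nitrogens are pyridine-type — their lone pairs lie in the ring plane, leaving one electron in the p orbital. The ring is fully conjugated.
π-electron count: 5 × 2 = 10 from the 5 double-bond units.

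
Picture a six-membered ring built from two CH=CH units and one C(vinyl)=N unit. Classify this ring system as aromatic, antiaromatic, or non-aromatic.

The p orbitals form a continuous loop: the double-bond atoms are sp², each contributing one p electron; each sp² =N– keeps its lone pair in-plane and puts one electron into the π system. The ring is fully conjugated.
Tallying contributions gives 3 × 2 = 6 from the 3 double-bond units.
6 = 4(1) + 2, which satisfies Hückel's 4n+2 rule.

Aromatic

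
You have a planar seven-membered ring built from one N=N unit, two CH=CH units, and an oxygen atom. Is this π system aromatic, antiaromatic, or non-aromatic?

The p orbitals form a continuous loop: each doubly-bonded ring atom is sp² with one p-orbital electron; each sp² =N– keeps its lone pair in-plane and puts one electron into the π system; the oxygen donates one lone pair from its p orbital. The ring is fully conjugated.
π-electron count: 3 × 2 = 6 from the double-bond units + 2 from the O atom = 8.
8 is a 4n count (n = 2), so the planar conjugated ring is antiaromatic.

Antiaromatic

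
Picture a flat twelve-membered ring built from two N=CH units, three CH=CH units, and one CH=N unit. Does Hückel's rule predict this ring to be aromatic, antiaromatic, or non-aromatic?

Check conjugation: each doubly-bonded ring atom is sp² with one p-orbital electron; each =N– nitrogen is pyridine-type (lone pair in the sp² plane, one electron in the p orbital) — every position has a p orbital, so the cyclic π system is continuous.
Tallying contributions gives 6 × 2 = 12 from the 6 double-bond units.
With 12 = 4·3 π electrons, Hückel's rule classifies the planar ring as antiaromatic.

Antiaromatic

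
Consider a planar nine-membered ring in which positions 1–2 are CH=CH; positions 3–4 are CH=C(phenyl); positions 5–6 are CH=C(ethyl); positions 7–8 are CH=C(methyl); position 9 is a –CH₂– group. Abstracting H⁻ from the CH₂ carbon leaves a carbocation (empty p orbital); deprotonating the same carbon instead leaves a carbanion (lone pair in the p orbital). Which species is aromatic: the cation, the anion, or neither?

The anion

In either ion the ring is fully conjugated: every atom, including the new sp² carbon, supplies a p orbital.
Cation: 4 × 2 + 0 = 8 π electrons → 4(2), antiaromatic.
Anion: 4 × 2 + 2 = 10 π electrons → 4(2)+2, aromatic.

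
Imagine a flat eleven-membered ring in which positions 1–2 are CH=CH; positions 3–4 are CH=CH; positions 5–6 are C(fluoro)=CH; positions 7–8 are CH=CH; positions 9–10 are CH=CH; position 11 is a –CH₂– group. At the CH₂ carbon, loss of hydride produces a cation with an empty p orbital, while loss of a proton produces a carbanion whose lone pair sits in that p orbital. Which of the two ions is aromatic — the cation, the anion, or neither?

In both ions every ring atom is sp² and contributes a p orbital, so both rings are fully conjugated.
Cation: 5 × 2 + 0 = 10 π electrons → 4(2)+2, aromatic.
Anion: 5 × 2 + 2 = 12 π electrons → 4(3), antiaromatic.

The cation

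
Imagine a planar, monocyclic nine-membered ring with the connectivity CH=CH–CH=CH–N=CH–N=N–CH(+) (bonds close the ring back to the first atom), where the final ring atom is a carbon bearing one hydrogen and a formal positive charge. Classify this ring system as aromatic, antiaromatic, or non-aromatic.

Antiaromatic

Check conjugation: the double-bond atoms are sp², each contributing one p electron; each sp² =N– keeps its lone pair in-plane and puts one electron into the π system; the carbocation has an empty p orbital — every position has a p orbital, so the cyclic π system is continuous.
π-electron count: 4 × 2 = 8 from the double-bond units + 0 from the CH(+) atom = 8.
With 8 = 4·2 π electrons, Hückel's rule classifies the planar ring as antiaromatic.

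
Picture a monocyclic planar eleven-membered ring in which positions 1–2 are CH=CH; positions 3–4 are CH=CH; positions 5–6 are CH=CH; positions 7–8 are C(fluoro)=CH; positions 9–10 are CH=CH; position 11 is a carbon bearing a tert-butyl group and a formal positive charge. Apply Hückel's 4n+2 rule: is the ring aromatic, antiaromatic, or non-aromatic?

Check conjugation: the double-bond atoms are sp², each contributing one p electron; the carbocation has an empty p orbital — every position has a p orbital, so the cyclic π system is continuous.
Adding the contributions, 5 × 2 = 10 from the double-bond units + 0 from the C(tert-butyl)(+) atom = 10.
With 10 π electrons (n = 2), the Hückel 4n+2 condition holds.

Aromatic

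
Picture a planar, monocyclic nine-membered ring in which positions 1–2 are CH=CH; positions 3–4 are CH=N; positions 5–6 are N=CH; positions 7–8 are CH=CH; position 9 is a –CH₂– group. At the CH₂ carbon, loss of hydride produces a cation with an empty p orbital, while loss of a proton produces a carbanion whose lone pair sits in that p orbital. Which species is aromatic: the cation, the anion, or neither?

The anion

In either ion the ring is fully conjugated: every atom, including the new sp² carbon, supplies a p orbital.
Cation: 4 × 2 + 0 = 8 π electrons → 4(2), antiaromatic.
Anion: 4 × 2 + 2 = 10 π electrons → 4(2)+2, aromatic.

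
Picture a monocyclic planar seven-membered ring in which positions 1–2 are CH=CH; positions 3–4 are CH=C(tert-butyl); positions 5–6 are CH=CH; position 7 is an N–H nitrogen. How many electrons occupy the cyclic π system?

8

Check conjugation: every atom in a ring double bond is sp² and brings one electron to the p orbital; the pyrrole-type nitrogen donates its lone pair from the p orbital — every position has a p orbital, so the cyclic π system is continuous.
π-electron count: 3 × 2 = 6 from the double-bond units + 2 from the NH atom = 8.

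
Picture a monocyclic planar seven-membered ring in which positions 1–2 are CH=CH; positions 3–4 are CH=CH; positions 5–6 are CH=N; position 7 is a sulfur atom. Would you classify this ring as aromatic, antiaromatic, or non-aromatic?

The p orbitals form a continuous loop: each doubly-bonded ring atom is sp² with one p-orbital electron; each =N– nitrogen is pyridine-type (lone pair in the sp² plane, one electron in the p orbital); the sulfur donates one lone pair from its p orbital. The ring is fully conjugated.
Tallying contributions gives 3 × 2 = 6 from the double-bond units + 2 from the S atom = 8.
With 8 = 4·2 π electrons, Hückel's rule classifies the planar ring as antiaromatic.

Antiaromatic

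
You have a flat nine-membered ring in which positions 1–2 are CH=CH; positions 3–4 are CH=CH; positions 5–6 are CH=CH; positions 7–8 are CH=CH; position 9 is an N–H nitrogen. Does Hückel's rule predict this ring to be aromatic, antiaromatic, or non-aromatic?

The p orbitals form a continuous loop: every atom in a ring double bond is sp² and brings one electron to the p orbital; the pyrrole-type nitrogen donates its lone pair from the p orbital. The ring is fully conjugated.
Adding the contributions, 4 × 2 = 8 from the double-bond units + 2 from the NH atom = 10.
10 = 4(2) + 2, which satisfies Hückel's 4n+2 rule.

Aromatic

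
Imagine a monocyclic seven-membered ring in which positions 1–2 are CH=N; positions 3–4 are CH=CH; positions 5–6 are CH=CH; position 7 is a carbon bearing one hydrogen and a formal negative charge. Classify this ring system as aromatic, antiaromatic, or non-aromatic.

Antiaromatic

All ring atoms are sp² and supply a p orbital to the ring (the double-bond atoms are sp², each contributing one p electron; each =N– nitrogen is pyridine-type (lone pair in the sp² plane, one electron in the p orbital); the carbanion's lone pair occupies the p orbital); the conjugation is uninterrupted.
π-electron count: 3 × 2 = 6 from the double-bond units + 2 from the CH(-) atom = 8.
8 is a 4n count (n = 2), so the planar conjugated ring is antiaromatic.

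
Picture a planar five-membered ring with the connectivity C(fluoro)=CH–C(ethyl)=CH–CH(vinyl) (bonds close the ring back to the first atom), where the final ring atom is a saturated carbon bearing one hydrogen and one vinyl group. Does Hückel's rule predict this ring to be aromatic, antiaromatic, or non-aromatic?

Because that saturated carbon is sp³ and has no p orbital in the ring π system at the CH(vinyl) position, the π system cannot extend all the way around the ring.
Broken conjugation rules out both aromaticity and antiaromaticity.

Non-aromatic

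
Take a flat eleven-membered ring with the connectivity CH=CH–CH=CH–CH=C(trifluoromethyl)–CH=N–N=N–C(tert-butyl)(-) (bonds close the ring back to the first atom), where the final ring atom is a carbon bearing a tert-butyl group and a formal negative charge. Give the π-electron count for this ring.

12

All ring atoms are sp² and supply a p orbital to the ring (each doubly-bonded ring atom is sp² with one p-orbital electron; each sp² =N– keeps its lone pair in-plane and puts one electron into the π system; the carbanion's lone pair occupies the p orbital); the conjugation is uninterrupted.
Counting π electrons: 5 × 2 = 10 from the double-bond units + 2 from the C(tert-butyl)(-) atom = 12.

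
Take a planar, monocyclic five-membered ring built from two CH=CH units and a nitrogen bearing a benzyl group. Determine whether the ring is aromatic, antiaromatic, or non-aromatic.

The p orbitals form a continuous loop: the double-bond atoms are sp², each contributing one p electron; the pyrrole-type nitrogen donates its lone pair from the p orbital. The ring is fully conjugated.
Tallying contributions gives 2 × 2 = 4 from the double-bond units + 2 from the N(benzyl) atom = 6.
Since 6 = 4·1 + 2, the ring meets the 4n+2 criterion.

Aromatic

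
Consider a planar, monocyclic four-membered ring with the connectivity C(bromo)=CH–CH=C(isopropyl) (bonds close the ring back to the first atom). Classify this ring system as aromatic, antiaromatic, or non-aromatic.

Antiaromatic

The p orbitals form a continuous loop: the double-bond atoms are sp², each contributing one p electron. The ring is fully conjugated.
Counting π electrons: 2 × 2 = 4 from the 2 double-bond units.
4 is a 4n count (n = 1), so the planar conjugated ring is antiaromatic.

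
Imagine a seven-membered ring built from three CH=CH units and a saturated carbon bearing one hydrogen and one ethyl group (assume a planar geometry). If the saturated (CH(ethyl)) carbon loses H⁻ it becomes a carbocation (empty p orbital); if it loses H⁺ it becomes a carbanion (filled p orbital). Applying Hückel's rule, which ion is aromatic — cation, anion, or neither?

The cation

Once that carbon is sp², every ring atom has a p orbital and both ions are fully conjugated.
Cation: 3 × 2 + 0 = 6 π electrons → 4(1)+2, aromatic.
Anion: 3 × 2 + 2 = 8 π electrons → 4(2), antiaromatic.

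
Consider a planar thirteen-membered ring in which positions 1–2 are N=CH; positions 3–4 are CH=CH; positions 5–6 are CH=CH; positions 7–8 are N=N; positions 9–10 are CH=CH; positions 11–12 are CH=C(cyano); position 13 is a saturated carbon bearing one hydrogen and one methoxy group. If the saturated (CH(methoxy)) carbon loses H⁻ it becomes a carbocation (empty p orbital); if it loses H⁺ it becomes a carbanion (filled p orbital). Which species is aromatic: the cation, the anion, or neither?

The anion

In either ion the ring is fully conjugated: every atom, including the new sp² carbon, supplies a p orbital.
Cation: 6 × 2 + 0 = 12 π electrons → 4(3), antiaromatic.
Anion: 6 × 2 + 2 = 14 π electrons → 4(3)+2, aromatic.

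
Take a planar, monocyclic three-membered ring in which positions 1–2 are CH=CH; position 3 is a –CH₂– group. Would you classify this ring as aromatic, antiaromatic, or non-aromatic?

The CH2 position has four σ bonds — the tetrahedral CH₂ carbon is sp³ and has no p orbital in the ring π system — so the cyclic conjugation is interrupted.
Without a continuous loop of overlapping p orbitals the Hückel electron count never comes into play.

Non-aromatic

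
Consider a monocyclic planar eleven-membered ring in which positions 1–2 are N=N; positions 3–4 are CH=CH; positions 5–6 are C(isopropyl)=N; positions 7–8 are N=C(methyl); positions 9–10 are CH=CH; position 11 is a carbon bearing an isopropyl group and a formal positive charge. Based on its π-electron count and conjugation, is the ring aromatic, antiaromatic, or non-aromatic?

Aromatic

The p orbitals form a continuous loop: each doubly-bonded ring atom is sp² with one p-orbital electron; the doubly-bonded nitrogens are pyridine-type — their lone pairs lie in the ring plane, leaving one electron in the p orbital; the carbocation has an empty p orbital. The ring is fully conjugated.
π-electron count: 5 × 2 = 10 from the double-bond units + 0 from the C(isopropyl)(+) atom = 10.
That gives a 4n+2 count (10, n = 2).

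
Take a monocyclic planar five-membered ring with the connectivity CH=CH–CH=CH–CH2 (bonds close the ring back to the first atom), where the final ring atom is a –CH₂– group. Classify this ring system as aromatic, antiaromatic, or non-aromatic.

Because the tetrahedral CH₂ carbon is sp³ and has no p orbital in the ring π system at the CH2 position, the π system cannot extend all the way around the ring.
Hückel's rule only applies to fully conjugated rings, so this one is simply non-aromatic.

Non-aromatic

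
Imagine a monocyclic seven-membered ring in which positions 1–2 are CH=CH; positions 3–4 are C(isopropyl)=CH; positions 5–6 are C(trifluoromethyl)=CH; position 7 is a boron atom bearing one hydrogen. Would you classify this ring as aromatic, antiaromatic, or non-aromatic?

Aromatic

The p orbitals form a continuous loop: each doubly-bonded ring atom is sp² with one p-orbital electron; the boron has an empty p orbital. The ring is fully conjugated.
Tallying contributions gives 3 × 2 = 6 from the double-bond units + 0 from the BH atom = 6.
With 6 π electrons (n = 1), the Hückel 4n+2 condition holds.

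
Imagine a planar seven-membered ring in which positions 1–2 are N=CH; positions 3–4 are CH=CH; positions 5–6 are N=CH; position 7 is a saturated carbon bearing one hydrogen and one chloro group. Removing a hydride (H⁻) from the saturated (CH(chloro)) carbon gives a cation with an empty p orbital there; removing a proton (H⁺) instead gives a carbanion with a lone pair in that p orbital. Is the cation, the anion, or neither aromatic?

Both ions have a continuous loop of p orbitals — each ring atom is sp².
Cation: 3 × 2 + 0 = 6 π electrons → 4(1)+2, aromatic.
Anion: 3 × 2 + 2 = 8 π electrons → 4(2), antiaromatic.

The cation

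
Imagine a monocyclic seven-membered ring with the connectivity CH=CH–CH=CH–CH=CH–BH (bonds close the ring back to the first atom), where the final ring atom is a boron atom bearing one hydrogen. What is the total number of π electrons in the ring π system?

Check conjugation: each doubly-bonded ring atom is sp² with one p-orbital electron; the boron has an empty p orbital — every position has a p orbital, so the cyclic π system is continuous.
Tallying contributions gives 3 × 2 = 6 from the double-bond units + 0 from the BH atom = 6.

6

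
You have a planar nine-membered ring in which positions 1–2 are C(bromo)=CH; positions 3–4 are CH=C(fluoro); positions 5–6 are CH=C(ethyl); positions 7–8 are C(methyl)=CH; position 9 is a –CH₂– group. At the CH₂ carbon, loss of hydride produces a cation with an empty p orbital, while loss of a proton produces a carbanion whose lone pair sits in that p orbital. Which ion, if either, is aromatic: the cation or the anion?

The anion

In both ions every ring atom is sp² and contributes a p orbital, so both rings are fully conjugated.
Cation: 4 × 2 + 0 = 8 π electrons → 4(2), antiaromatic.
Anion: 4 × 2 + 2 = 10 π electrons → 4(2)+2, aromatic.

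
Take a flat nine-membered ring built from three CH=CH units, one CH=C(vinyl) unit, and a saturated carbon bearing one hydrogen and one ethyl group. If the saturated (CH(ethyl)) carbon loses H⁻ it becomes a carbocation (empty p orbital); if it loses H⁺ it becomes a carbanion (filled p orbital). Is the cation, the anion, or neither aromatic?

The anion

Once that carbon is sp², every ring atom has a p orbital and both ions are fully conjugated.
Cation: 4 × 2 + 0 = 8 π electrons → 4(2), antiaromatic.
Anion: 4 × 2 + 2 = 10 π electrons → 4(2)+2, aromatic.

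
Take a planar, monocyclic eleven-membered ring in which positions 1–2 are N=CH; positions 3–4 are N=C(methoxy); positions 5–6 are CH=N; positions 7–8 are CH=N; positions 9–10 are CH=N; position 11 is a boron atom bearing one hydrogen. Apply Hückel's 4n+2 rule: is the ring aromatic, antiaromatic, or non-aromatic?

The p orbitals form a continuous loop: the double-bond atoms are sp², each contributing one p electron; the doubly-bonded nitrogens are pyridine-type — their lone pairs lie in the ring plane, leaving one electron in the p orbital; the boron has an empty p orbital. The ring is fully conjugated.
Adding the contributions, 5 × 2 = 10 from the double-bond units + 0 from the BH atom = 10.
10 = 4(2) + 2, which satisfies Hückel's 4n+2 rule.

Aromatic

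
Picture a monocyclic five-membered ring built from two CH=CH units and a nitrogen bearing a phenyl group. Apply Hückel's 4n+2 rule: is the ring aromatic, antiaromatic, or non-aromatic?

Aromatic

Every ring atom contributes a p orbital perpendicular to the ring (every atom in a ring double bond is sp² and brings one electron to the p orbital; the pyrrole-type nitrogen donates its lone pair from the p orbital), so the π system is cyclic and fully conjugated.
Adding the contributions, 2 × 2 = 4 from the double-bond units + 2 from the N(phenyl) atom = 6.
Since 6 = 4·1 + 2, the ring meets the 4n+2 criterion.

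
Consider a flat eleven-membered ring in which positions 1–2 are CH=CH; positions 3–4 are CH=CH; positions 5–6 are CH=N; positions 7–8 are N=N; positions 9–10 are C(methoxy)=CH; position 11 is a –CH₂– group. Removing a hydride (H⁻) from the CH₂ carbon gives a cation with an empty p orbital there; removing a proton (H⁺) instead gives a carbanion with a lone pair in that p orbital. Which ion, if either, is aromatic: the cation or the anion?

In either ion the ring is fully conjugated: every atom, including the new sp² carbon, supplies a p orbital.
Cation: 5 × 2 + 0 = 10 π electrons → 4(2)+2, aromatic.
Anion: 5 × 2 + 2 = 12 π electrons → 4(3), antiaromatic.

The cation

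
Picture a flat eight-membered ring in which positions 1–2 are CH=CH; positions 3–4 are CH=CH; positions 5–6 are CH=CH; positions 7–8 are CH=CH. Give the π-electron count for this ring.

8

All ring atoms are sp² and supply a p orbital to the ring (each doubly-bonded ring atom is sp² with one p-orbital electron); the conjugation is uninterrupted.
Adding the contributions, 4 × 2 = 8 from the 4 double-bond units.
(This ring is cyclooctatetraene.)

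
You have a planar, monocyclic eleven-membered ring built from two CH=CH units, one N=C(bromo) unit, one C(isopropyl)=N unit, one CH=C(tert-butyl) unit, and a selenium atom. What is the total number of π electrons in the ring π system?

The p orbitals form a continuous loop: every atom in a ring double bond is sp² and brings one electron to the p orbital; each =N– nitrogen is pyridine-type (lone pair in the sp² plane, one electron in the p orbital); the selenium donates one lone pair from its p orbital. The ring is fully conjugated.
Adding the contributions, 5 × 2 = 10 from the double-bond units + 2 from the Se atom = 12.

12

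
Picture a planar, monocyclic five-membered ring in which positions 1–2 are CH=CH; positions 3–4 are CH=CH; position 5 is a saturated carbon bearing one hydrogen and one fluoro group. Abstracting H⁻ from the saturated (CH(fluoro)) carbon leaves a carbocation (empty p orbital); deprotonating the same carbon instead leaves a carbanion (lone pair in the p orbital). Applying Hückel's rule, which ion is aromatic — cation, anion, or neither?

The anion

Once that carbon is sp², every ring atom has a p orbital and both ions are fully conjugated.
Cation: 2 × 2 + 0 = 4 π electrons → 4(1), antiaromatic.
Anion: 2 × 2 + 2 = 6 π electrons → 4(1)+2, aromatic.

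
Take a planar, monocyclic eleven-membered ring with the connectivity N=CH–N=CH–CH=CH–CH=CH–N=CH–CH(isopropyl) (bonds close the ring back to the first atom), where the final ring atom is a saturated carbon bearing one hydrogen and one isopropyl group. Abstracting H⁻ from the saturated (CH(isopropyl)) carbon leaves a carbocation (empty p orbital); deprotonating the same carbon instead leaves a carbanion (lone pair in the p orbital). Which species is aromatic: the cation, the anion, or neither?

The cation

In both ions every ring atom is sp² and contributes a p orbital, so both rings are fully conjugated.
Cation: 5 × 2 + 0 = 10 π electrons → 4(2)+2, aromatic.
Anion: 5 × 2 + 2 = 12 π electrons → 4(3), antiaromatic.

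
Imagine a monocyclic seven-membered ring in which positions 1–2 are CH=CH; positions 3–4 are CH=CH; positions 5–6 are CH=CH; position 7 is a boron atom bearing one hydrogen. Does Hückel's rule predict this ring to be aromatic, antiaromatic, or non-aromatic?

The p orbitals form a continuous loop: the double-bond atoms are sp², each contributing one p electron; the boron has an empty p orbital. The ring is fully conjugated.
π-electron count: 3 × 2 = 6 from the double-bond units + 0 from the BH atom = 6.
That gives a 4n+2 count (6, n = 1).

Aromatic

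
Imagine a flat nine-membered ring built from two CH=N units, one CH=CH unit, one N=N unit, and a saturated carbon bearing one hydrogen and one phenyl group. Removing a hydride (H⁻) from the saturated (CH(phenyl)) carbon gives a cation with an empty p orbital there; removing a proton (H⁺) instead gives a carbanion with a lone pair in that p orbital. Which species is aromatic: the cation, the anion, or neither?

In both ions every ring atom is sp² and contributes a p orbital, so both rings are fully conjugated.
Cation: 4 × 2 + 0 = 8 π electrons → 4(2), antiaromatic.
Anion: 4 × 2 + 2 = 10 π electrons → 4(2)+2, aromatic.

The anion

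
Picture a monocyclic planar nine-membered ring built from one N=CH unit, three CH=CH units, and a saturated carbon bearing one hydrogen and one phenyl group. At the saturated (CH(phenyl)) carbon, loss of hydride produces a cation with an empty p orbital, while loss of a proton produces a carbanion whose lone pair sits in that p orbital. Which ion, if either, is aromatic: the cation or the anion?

The anion

Both ions have a continuous loop of p orbitals — each ring atom is sp².
Cation: 4 × 2 + 0 = 8 π electrons → 4(2), antiaromatic.
Anion: 4 × 2 + 2 = 10 π electrons → 4(2)+2, aromatic.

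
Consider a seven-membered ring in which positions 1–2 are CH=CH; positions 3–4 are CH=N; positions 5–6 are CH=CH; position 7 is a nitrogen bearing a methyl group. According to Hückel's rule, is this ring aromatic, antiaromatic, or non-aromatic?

Antiaromatic

Check conjugation: each doubly-bonded ring atom is sp² with one p-orbital electron; each sp² =N– keeps its lone pair in-plane and puts one electron into the π system; the pyrrole-type nitrogen donates its lone pair from the p orbital — every position has a p orbital, so the cyclic π system is continuous.
π-electron count: 3 × 2 = 6 from the double-bond units + 2 from the N(methyl) atom = 8.
8 = 4(2); a planar, fully conjugated 4n system is antiaromatic.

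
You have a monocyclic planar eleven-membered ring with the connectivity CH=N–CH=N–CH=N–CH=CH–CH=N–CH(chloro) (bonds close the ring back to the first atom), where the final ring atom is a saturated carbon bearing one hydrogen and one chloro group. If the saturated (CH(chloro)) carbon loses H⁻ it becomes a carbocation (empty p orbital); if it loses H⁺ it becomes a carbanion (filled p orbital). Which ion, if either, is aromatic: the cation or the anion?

The cation

Once that carbon is sp², every ring atom has a p orbital and both ions are fully conjugated.
Cation: 5 × 2 + 0 = 10 π electrons → 4(2)+2, aromatic.
Anion: 5 × 2 + 2 = 12 π electrons → 4(3), antiaromatic.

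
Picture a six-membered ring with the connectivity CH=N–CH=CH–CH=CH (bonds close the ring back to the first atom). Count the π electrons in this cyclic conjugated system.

6

Every ring atom contributes a p orbital perpendicular to the ring (every atom in a ring double bond is sp² and brings one electron to the p orbital; each =N– nitrogen is pyridine-type (lone pair in the sp² plane, one electron in the p orbital)), so the π system is cyclic and fully conjugated.
π-electron count: 3 × 2 = 6 from the 3 double-bond units.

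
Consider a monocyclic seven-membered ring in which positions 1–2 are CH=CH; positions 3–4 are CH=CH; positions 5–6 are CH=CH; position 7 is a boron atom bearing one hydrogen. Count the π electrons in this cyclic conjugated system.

Every ring atom contributes a p orbital perpendicular to the ring (the double-bond atoms are sp², each contributing one p electron; the boron has an empty p orbital), so the π system is cyclic and fully conjugated.
Tallying contributions gives 3 × 2 = 6 from the double-bond units + 0 from the BH atom = 6.

6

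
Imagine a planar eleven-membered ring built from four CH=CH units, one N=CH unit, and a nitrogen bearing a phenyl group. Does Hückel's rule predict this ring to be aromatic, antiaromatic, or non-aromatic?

The p orbitals form a continuous loop: every atom in a ring double bond is sp² and brings one electron to the p orbital; the doubly-bonded nitrogens are pyridine-type — their lone pairs lie in the ring plane, leaving one electron in the p orbital; the pyrrole-type nitrogen donates its lone pair from the p orbital. The ring is fully conjugated.
Adding the contributions, 5 × 2 = 10 from the double-bond units + 2 from the N(phenyl) atom = 12.
With 12 = 4·3 π electrons, Hückel's rule classifies the planar ring as antiaromatic.

Antiaromatic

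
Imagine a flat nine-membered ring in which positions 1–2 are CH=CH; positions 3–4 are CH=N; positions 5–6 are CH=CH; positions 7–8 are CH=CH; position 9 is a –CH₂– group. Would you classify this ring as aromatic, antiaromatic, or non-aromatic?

Non-aromatic

The CH2 position has four σ bonds — the tetrahedral CH₂ carbon is sp³ and has no p orbital in the ring π system — so the cyclic conjugation is interrupted.
Broken conjugation rules out both aromaticity and antiaromaticity.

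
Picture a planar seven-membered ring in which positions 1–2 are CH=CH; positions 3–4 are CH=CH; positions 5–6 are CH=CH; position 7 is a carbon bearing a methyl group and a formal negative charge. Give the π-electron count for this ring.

8

All ring atoms are sp² and supply a p orbital to the ring (the double-bond atoms are sp², each contributing one p electron; the carbanion's lone pair occupies the p orbital); the conjugation is uninterrupted.
Tallying contributions gives 3 × 2 = 6 from the double-bond units + 2 from the C(methyl)(-) atom = 8.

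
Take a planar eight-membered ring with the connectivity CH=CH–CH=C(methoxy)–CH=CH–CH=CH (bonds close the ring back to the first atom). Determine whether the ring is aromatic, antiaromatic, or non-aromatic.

All ring atoms are sp² and supply a p orbital to the ring (the double-bond atoms are sp², each contributing one p electron); the conjugation is uninterrupted.
Tallying contributions gives 4 × 2 = 8 from the 4 double-bond units.
With 8 = 4·2 π electrons, Hückel's rule classifies the planar ring as antiaromatic.

Antiaromatic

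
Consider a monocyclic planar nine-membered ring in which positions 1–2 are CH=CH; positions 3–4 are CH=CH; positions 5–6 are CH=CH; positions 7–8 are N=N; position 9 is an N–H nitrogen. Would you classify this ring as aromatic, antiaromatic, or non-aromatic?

Aromatic

All ring atoms are sp² and supply a p orbital to the ring (every atom in a ring double bond is sp² and brings one electron to the p orbital; each sp² =N– keeps its lone pair in-plane and puts one electron into the π system; the pyrrole-type nitrogen donates its lone pair from the p orbital); the conjugation is uninterrupted.
π-electron count: 4 × 2 = 8 from the double-bond units + 2 from the NH atom = 10.
Since 10 = 4·2 + 2, the ring meets the 4n+2 criterion.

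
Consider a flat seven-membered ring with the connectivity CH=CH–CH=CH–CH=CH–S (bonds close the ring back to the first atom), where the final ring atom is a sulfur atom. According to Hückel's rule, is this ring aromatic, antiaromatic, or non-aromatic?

Check conjugation: the double-bond atoms are sp², each contributing one p electron; the sulfur donates one lone pair from its p orbital — every position has a p orbital, so the cyclic π system is continuous.
π-electron count: 3 × 2 = 6 from the double-bond units + 2 from the S atom = 8.
A 4n π count (8, n = 2) in a planar conjugated ring means antiaromatic.

Antiaromatic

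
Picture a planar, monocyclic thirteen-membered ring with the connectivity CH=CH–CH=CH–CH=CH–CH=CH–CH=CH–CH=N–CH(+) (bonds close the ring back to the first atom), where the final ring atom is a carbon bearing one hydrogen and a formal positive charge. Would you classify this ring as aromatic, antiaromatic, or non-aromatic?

Antiaromatic

All ring atoms are sp² and supply a p orbital to the ring (the double-bond atoms are sp², each contributing one p electron; each sp² =N– keeps its lone pair in-plane and puts one electron into the π system; the carbocation has an empty p orbital); the conjugation is uninterrupted.
π-electron count: 6 × 2 = 12 from the double-bond units + 0 from the CH(+) atom = 12.
With 12 = 4·3 π electrons, Hückel's rule classifies the planar ring as antiaromatic.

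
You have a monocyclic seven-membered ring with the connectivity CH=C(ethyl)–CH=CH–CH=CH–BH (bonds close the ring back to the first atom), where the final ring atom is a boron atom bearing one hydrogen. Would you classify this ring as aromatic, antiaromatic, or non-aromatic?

All ring atoms are sp² and supply a p orbital to the ring (every atom in a ring double bond is sp² and brings one electron to the p orbital; the boron has an empty p orbital); the conjugation is uninterrupted.
Counting π electrons: 3 × 2 = 6 from the double-bond units + 0 from the BH atom = 6.
6 = 4(1) + 2, which satisfies Hückel's 4n+2 rule.

Aromatic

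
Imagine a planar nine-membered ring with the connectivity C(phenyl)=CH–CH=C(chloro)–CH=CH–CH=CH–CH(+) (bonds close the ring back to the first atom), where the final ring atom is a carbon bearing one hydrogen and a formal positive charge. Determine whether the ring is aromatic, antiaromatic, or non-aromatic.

Antiaromatic

Every ring atom contributes a p orbital perpendicular to the ring (every atom in a ring double bond is sp² and brings one electron to the p orbital; the carbocation has an empty p orbital), so the π system is cyclic and fully conjugated.
Counting π electrons: 4 × 2 = 8 from the double-bond units + 0 from the CH(+) atom = 8.
A 4n π count (8, n = 2) in a planar conjugated ring means antiaromatic.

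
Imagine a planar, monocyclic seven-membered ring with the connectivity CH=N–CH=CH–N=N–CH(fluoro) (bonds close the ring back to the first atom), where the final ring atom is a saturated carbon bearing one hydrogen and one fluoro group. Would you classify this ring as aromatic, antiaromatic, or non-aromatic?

Non-aromatic

At the CH(fluoro) position, that saturated carbon is sp³ and has no p orbital in the ring π system; the ring's p-orbital overlap is broken there.
Broken conjugation rules out both aromaticity and antiaromaticity.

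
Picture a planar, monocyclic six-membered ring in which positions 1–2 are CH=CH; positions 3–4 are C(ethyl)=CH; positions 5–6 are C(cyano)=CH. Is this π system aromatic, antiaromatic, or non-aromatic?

Aromatic

The p orbitals form a continuous loop: each doubly-bonded ring atom is sp² with one p-orbital electron. The ring is fully conjugated.
Counting π electrons: 3 × 2 = 6 from the 3 double-bond units.
6 = 4(1) + 2, which satisfies Hückel's 4n+2 rule.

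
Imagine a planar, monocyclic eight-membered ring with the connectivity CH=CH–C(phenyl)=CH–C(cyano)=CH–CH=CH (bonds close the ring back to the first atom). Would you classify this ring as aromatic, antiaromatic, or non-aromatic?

Every ring atom contributes a p orbital perpendicular to the ring (the double-bond atoms are sp², each contributing one p electron), so the π system is cyclic and fully conjugated.
Adding the contributions, 4 × 2 = 8 from the 4 double-bond units.
A 4n π count (8, n = 2) in a planar conjugated ring means antiaromatic.

Antiaromatic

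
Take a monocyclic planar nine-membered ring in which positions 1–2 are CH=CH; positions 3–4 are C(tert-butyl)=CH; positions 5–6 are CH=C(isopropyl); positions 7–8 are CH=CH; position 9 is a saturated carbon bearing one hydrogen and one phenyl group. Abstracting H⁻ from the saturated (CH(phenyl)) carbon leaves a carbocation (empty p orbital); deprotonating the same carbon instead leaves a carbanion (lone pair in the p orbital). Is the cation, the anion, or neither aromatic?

Once that carbon is sp², every ring atom has a p orbital and both ions are fully conjugated.
Cation: 4 × 2 + 0 = 8 π electrons → 4(2), antiaromatic.
Anion: 4 × 2 + 2 = 10 π electrons → 4(2)+2, aromatic.

The anion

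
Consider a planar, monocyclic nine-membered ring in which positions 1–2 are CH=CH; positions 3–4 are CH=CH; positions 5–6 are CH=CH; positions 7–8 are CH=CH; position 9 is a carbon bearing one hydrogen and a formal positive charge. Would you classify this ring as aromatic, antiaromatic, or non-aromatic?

All ring atoms are sp² and supply a p orbital to the ring (every atom in a ring double bond is sp² and brings one electron to the p orbital; the carbocation has an empty p orbital); the conjugation is uninterrupted.
Adding the contributions, 4 × 2 = 8 from the double-bond units + 0 from the CH(+) atom = 8.
With 8 = 4·2 π electrons, Hückel's rule classifies the planar ring as antiaromatic.

Antiaromatic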